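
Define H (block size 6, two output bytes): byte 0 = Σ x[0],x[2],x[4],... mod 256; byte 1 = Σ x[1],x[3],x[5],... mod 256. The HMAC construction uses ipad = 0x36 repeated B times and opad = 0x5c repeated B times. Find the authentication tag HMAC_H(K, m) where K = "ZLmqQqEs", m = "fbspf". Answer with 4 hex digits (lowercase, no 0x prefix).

cf8a

Key "ZLmqQqEs" = 5a 4c 6d 71 51 71 45 73 is 8 bytes > B = 6, so hash it first: H(key) = 5d a1, then zero-pad to 6 bytes: K' = 5d a1 00 00 00 00.
K' ⊕ ipad = 6b 97 36 36 36 36.  K' ⊕ opad = 01 fd 5c 5c 5c 5c.
Inner input = (K'⊕ipad) ∥ m = 6b 97 36 36 36 36 ∥ 66 62 73 70 66.
Inner hash: even-index sum = 534 mod 256 = 22; odd-index sum = 469 mod 256 = 213 → 16 d5.
Outer input = (K'⊕opad) ∥ inner = 01 fd 5c 5c 5c 5c ∥ 16 d5.
Outer hash (tag): even-index sum = 207 mod 256 = 207; odd-index sum = 650 mod 256 = 138 → cf 8a.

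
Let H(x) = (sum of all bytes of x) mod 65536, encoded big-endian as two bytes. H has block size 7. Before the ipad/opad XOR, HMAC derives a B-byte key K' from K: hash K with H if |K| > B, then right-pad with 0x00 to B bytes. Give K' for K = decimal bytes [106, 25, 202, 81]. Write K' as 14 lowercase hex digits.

Key decimal bytes [106, 25, 202, 81] = 6a 19 ca 51 is 4 bytes ≤ B = 7; zero-pad to 7 bytes: K' = 6a 19 ca 51 00 00 00.

6a19ca51000000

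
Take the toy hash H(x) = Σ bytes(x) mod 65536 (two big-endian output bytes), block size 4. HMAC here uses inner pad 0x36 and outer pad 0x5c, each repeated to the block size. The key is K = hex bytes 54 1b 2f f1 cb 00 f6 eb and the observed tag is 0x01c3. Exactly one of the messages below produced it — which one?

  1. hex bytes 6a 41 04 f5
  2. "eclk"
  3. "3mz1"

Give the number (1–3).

Key hex bytes 54 1b 2f f1 cb 00 f6 eb is 8 bytes > B = 4, so hash it first: H(key) = 04 3b, then zero-pad to 4 bytes: K' = 04 3b 00 00.
K' ⊕ ipad = 32 0d 36 36; K' ⊕ opad = 58 67 5c 5c.
m1: inner = H(32 0d 36 36 6a 41 04 f5) = 02 4f; tag = H(58 67 5c 5c 02 4f) = 01c8
m2: inner = H(32 0d 36 36 65 63 6c 6b) = 02 4a; tag = H(58 67 5c 5c 02 4a) = 01c3 ← matches
m3: inner = H(32 0d 36 36 33 6d 7a 31) = 01 f6; tag = H(58 67 5c 5c 01 f6) = 026e

2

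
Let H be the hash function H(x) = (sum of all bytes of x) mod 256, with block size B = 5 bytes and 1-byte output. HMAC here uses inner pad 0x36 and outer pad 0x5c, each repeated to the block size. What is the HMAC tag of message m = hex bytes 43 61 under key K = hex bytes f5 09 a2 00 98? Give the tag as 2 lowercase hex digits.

3a

Key hex bytes f5 09 a2 00 98 is exactly B = 5 bytes: K' = f5 09 a2 00 98.
K' ⊕ ipad = c3 3f 94 36 ae.  K' ⊕ opad = a9 55 fe 5c c4.
Inner input = (K'⊕ipad) ∥ m = c3 3f 94 36 ae ∥ 43 61.
Inner hash: sum = 195+63+148+54+174+67+97 = 798; mod 256 = 30 → 1e.
Outer input = (K'⊕opad) ∥ inner = a9 55 fe 5c c4 ∥ 1e.
Outer hash (tag): sum = 169+85+254+92+196+30 = 826; mod 256 = 58 → 3a.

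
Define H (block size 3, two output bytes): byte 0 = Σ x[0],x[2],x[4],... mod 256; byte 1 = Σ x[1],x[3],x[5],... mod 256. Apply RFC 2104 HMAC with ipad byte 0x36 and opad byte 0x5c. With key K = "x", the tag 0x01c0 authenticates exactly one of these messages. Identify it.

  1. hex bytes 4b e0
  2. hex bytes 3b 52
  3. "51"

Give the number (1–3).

Key "x" = 78 is 1 byte ≤ B = 3; zero-pad to 3 bytes: K' = 78 00 00.
K' ⊕ ipad = 4e 36 36; K' ⊕ opad = 24 5c 5c.
m1: inner = H(4e 36 36 4b e0) = 64 81; tag = H(24 5c 5c 64 81) = 01c0 ← matches
m2: inner = H(4e 36 36 3b 52) = d6 71; tag = H(24 5c 5c d6 71) = f132
m3: inner = H(4e 36 36 35 31) = b5 6b; tag = H(24 5c 5c b5 6b) = eb11

1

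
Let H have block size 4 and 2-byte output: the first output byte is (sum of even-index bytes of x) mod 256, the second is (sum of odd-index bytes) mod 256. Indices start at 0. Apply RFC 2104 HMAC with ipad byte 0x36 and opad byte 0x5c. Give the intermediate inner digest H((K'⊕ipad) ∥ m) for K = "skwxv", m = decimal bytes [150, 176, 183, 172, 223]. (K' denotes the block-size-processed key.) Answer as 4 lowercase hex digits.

b867

Key "skwxv" = 73 6b 77 78 76 is 5 bytes > B = 4, so hash it first: H(key) = 60 e3, then zero-pad to 4 bytes: K' = 60 e3 00 00.
K' ⊕ ipad = 56 d5 36 36.
Inner input = 56 d5 36 36 ∥ 96 b0 b7 ac df.
Inner hash: even-index sum = 696 mod 256 = 184; odd-index sum = 615 mod 256 = 103 → b8 67.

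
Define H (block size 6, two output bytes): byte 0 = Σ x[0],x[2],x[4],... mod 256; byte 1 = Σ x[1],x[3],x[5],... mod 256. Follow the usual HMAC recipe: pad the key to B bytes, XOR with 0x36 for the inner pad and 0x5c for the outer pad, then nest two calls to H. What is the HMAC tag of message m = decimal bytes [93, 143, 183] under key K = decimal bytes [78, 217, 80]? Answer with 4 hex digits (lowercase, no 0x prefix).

a227

Key decimal bytes [78, 217, 80] = 4e d9 50 is 3 bytes ≤ B = 6; zero-pad to 6 bytes: K' = 4e d9 50 00 00 00.
K' ⊕ ipad = 78 ef 66 36 36 36.  K' ⊕ opad = 12 85 0c 5c 5c 5c.
Inner input = (K'⊕ipad) ∥ m = 78 ef 66 36 36 36 ∥ 5d 8f b7.
Inner hash: even-index sum = 552 mod 256 = 40; odd-index sum = 490 mod 256 = 234 → 28 ea.
Outer input = (K'⊕opad) ∥ inner = 12 85 0c 5c 5c 5c ∥ 28 ea.
Outer hash (tag): even-index sum = 162 mod 256 = 162; odd-index sum = 551 mod 256 = 39 → a2 27.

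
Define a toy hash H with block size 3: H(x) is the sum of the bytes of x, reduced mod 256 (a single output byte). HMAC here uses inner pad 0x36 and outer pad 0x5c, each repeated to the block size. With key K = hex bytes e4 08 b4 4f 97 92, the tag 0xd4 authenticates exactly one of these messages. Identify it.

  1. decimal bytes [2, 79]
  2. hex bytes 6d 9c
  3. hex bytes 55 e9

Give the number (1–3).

Key hex bytes e4 08 b4 4f 97 92 is 6 bytes > B = 3, so hash it first: H(key) = 18, then zero-pad to 3 bytes: K' = 18 00 00.
K' ⊕ ipad = 2e 36 36; K' ⊕ opad = 44 5c 5c.
m1: inner = H(2e 36 36 02 4f) = eb; tag = H(44 5c 5c eb) = e7
m2: inner = H(2e 36 36 6d 9c) = a3; tag = H(44 5c 5c a3) = 9f
m3: inner = H(2e 36 36 55 e9) = d8; tag = H(44 5c 5c d8) = d4 ← matches

3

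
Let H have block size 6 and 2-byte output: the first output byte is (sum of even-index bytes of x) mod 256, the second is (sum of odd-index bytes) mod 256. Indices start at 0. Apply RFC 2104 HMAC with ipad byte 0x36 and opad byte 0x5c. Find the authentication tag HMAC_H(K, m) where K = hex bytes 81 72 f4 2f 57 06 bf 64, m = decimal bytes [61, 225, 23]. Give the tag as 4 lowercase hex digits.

0c99

Key hex bytes 81 72 f4 2f 57 06 bf 64 is 8 bytes > B = 6, so hash it first: H(key) = 8b 0b, then zero-pad to 6 bytes: K' = 8b 0b 00 00 00 00.
K' ⊕ ipad = bd 3d 36 36 36 36.  K' ⊕ opad = d7 57 5c 5c 5c 5c.
Inner input = (K'⊕ipad) ∥ m = bd 3d 36 36 36 36 ∥ 3d e1 17.
Inner hash: even-index sum = 381 mod 256 = 125; odd-index sum = 394 mod 256 = 138 → 7d 8a.
Outer input = (K'⊕opad) ∥ inner = d7 57 5c 5c 5c 5c ∥ 7d 8a.
Outer hash (tag): even-index sum = 524 mod 256 = 12; odd-index sum = 409 mod 256 = 153 → 0c 99.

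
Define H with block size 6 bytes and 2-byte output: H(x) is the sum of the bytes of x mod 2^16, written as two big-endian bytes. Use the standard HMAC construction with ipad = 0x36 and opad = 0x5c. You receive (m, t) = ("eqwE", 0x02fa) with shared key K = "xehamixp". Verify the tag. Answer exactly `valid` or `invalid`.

valid

Key "xehamixp" = 78 65 68 61 6d 69 78 70 is 8 bytes > B = 6, so hash it first: H(key) = 03 64, then zero-pad to 6 bytes: K' = 03 64 00 00 00 00.
K' ⊕ ipad = 35 52 36 36 36 36; K' ⊕ opad = 5f 38 5c 5c 5c 5c.
Inner hash: sum = 53+82+54+54+54+54+101+113+119+69 = 753 → 02 f1.
Outer hash (recomputed tag): sum = 95+56+92+92+92+92+2+241 = 762 → 02 fa.
Recomputed tag = 02fa; claimed = 02fa → match.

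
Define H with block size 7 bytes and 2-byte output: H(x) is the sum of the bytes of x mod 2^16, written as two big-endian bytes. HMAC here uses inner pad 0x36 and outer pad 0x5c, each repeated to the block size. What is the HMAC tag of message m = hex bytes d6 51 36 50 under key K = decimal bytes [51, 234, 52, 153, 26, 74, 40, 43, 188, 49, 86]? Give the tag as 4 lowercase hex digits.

03a8

Key decimal bytes [51, 234, 52, 153, 26, 74, 40, 43, 188, 49, 86] = 33 ea 34 99 1a 4a 28 2b bc 31 56 is 11 bytes > B = 7, so hash it first: H(key) = 03 e4, then zero-pad to 7 bytes: K' = 03 e4 00 00 00 00 00.
K' ⊕ ipad = 35 d2 36 36 36 36 36.  K' ⊕ opad = 5f b8 5c 5c 5c 5c 5c.
Inner input = (K'⊕ipad) ∥ m = 35 d2 36 36 36 36 36 ∥ d6 51 36 50.
Inner hash: sum = 53+210+54+54+54+54+54+214+81+54+80 = 962 → 03 c2.
Outer input = (K'⊕opad) ∥ inner = 5f b8 5c 5c 5c 5c 5c ∥ 03 c2.
Outer hash (tag): sum = 95+184+92+92+92+92+92+3+194 = 936 → 03 a8.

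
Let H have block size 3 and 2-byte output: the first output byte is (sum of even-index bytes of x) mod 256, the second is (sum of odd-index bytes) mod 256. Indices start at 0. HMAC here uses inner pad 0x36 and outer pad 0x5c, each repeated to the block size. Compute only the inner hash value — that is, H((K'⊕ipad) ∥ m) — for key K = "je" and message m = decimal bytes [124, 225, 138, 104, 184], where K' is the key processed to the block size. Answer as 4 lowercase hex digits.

Key "je" = 6a 65 is 2 bytes ≤ B = 3; zero-pad to 3 bytes: K' = 6a 65 00.
K' ⊕ ipad = 5c 53 36.
Inner input = 5c 53 36 ∥ 7c e1 8a 68 b8.
Inner hash: even-index sum = 475 mod 256 = 219; odd-index sum = 529 mod 256 = 17 → db 11.

db11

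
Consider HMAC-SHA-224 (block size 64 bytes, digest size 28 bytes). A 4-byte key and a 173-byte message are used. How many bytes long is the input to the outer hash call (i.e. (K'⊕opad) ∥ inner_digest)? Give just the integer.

92

Key is 4 ≤ 64 bytes, zero-padded: |K'| = 64.
Outer input = (K'⊕opad) ∥ H(inner) → 64 + 28 = 92 bytes.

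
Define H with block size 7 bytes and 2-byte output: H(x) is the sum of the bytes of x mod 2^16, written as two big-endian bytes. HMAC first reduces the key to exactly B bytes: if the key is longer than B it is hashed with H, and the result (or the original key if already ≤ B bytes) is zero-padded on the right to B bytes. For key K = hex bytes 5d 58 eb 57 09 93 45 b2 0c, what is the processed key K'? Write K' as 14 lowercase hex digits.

|K| = 9 > B = 7, so first hash the key.
H(K): sum = 93+88+235+87+9+147+69+178+12 = 918 → 03 96.
Zero-pad H(K) = 03 96 to 7 bytes: K' = 03 96 00 00 00 00 00.

03960000000000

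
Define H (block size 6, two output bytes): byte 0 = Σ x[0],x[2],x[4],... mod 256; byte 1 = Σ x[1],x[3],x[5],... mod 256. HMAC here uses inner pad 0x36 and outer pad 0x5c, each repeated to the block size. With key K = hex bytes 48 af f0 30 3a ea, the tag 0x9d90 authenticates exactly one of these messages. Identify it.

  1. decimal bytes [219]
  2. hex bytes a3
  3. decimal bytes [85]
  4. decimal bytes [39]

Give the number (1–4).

4

Key hex bytes 48 af f0 30 3a ea is exactly B = 6 bytes: K' = 48 af f0 30 3a ea.
K' ⊕ ipad = 7e 99 c6 06 0c dc; K' ⊕ opad = 14 f3 ac 6c 66 b6.
m1: inner = H(7e 99 c6 06 0c dc db) = 2b 7b; tag = H(14 f3 ac 6c 66 b6 2b 7b) = 5190
m2: inner = H(7e 99 c6 06 0c dc a3) = f3 7b; tag = H(14 f3 ac 6c 66 b6 f3 7b) = 1990
m3: inner = H(7e 99 c6 06 0c dc 55) = a5 7b; tag = H(14 f3 ac 6c 66 b6 a5 7b) = cb90
m4: inner = H(7e 99 c6 06 0c dc 27) = 77 7b; tag = H(14 f3 ac 6c 66 b6 77 7b) = 9d90 ← matches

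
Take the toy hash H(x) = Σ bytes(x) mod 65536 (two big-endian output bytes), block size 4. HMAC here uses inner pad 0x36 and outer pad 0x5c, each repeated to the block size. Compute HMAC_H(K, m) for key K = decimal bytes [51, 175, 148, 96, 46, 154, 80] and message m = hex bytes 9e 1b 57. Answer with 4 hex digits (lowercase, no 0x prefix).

Key decimal bytes [51, 175, 148, 96, 46, 154, 80] = 33 af 94 60 2e 9a 50 is 7 bytes > B = 4, so hash it first: H(key) = 02 ee, then zero-pad to 4 bytes: K' = 02 ee 00 00.
K' ⊕ ipad = 34 d8 36 36.  K' ⊕ opad = 5e b2 5c 5c.
Inner input = (K'⊕ipad) ∥ m = 34 d8 36 36 ∥ 9e 1b 57.
Inner hash: sum = 52+216+54+54+158+27+87 = 648 → 02 88.
Outer input = (K'⊕opad) ∥ inner = 5e b2 5c 5c ∥ 02 88.
Outer hash (tag): sum = 94+178+92+92+2+136 = 594 → 02 52.

0252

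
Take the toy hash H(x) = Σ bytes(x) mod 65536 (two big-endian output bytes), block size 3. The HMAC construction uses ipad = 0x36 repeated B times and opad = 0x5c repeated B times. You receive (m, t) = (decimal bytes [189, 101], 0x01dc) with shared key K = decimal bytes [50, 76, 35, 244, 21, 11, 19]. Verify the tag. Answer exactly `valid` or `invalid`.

valid

Key decimal bytes [50, 76, 35, 244, 21, 11, 19] = 32 4c 23 f4 15 0b 13 is 7 bytes > B = 3, so hash it first: H(key) = 01 c8, then zero-pad to 3 bytes: K' = 01 c8 00.
K' ⊕ ipad = 37 fe 36; K' ⊕ opad = 5d 94 5c.
Inner hash: sum = 55+254+54+189+101 = 653 → 02 8d.
Outer hash (recomputed tag): sum = 93+148+92+2+141 = 476 → 01 dc.
Recomputed tag = 01dc; claimed = 01dc → match.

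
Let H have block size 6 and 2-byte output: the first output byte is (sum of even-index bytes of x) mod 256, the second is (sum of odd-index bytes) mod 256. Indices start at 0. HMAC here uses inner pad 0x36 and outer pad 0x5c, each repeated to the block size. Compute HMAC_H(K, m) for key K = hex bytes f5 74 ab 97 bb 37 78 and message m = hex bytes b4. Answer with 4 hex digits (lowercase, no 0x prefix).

4cb6

Key hex bytes f5 74 ab 97 bb 37 78 is 7 bytes > B = 6, so hash it first: H(key) = d3 42, then zero-pad to 6 bytes: K' = d3 42 00 00 00 00.
K' ⊕ ipad = e5 74 36 36 36 36.  K' ⊕ opad = 8f 1e 5c 5c 5c 5c.
Inner input = (K'⊕ipad) ∥ m = e5 74 36 36 36 36 ∥ b4.
Inner hash: even-index sum = 517 mod 256 = 5; odd-index sum = 224 mod 256 = 224 → 05 e0.
Outer input = (K'⊕opad) ∥ inner = 8f 1e 5c 5c 5c 5c ∥ 05 e0.
Outer hash (tag): even-index sum = 332 mod 256 = 76; odd-index sum = 438 mod 256 = 182 → 4c b6.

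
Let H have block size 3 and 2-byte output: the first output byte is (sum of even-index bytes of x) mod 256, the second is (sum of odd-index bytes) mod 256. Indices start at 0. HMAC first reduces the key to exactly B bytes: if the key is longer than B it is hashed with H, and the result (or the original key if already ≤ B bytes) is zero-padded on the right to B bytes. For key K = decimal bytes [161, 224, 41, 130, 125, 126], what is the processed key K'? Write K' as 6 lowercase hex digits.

|K| = 6 > B = 3, so first hash the key.
H(K): even-index sum = 327 mod 256 = 71; odd-index sum = 480 mod 256 = 224 → 47 e0.
Zero-pad H(K) = 47 e0 to 3 bytes: K' = 47 e0 00.

47e000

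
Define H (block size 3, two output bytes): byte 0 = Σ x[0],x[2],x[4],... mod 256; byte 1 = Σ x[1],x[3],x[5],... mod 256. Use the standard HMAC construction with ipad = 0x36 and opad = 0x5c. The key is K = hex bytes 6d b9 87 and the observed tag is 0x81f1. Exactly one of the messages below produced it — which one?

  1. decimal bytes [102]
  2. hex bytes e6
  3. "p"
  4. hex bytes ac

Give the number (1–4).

Key hex bytes 6d b9 87 is exactly B = 3 bytes: K' = 6d b9 87.
K' ⊕ ipad = 5b 8f b1; K' ⊕ opad = 31 e5 db.
m1: inner = H(5b 8f b1 66) = 0c f5; tag = H(31 e5 db 0c f5) = 01f1
m2: inner = H(5b 8f b1 e6) = 0c 75; tag = H(31 e5 db 0c 75) = 81f1 ← matches
m3: inner = H(5b 8f b1 70) = 0c ff; tag = H(31 e5 db 0c ff) = 0bf1
m4: inner = H(5b 8f b1 ac) = 0c 3b; tag = H(31 e5 db 0c 3b) = 47f1

2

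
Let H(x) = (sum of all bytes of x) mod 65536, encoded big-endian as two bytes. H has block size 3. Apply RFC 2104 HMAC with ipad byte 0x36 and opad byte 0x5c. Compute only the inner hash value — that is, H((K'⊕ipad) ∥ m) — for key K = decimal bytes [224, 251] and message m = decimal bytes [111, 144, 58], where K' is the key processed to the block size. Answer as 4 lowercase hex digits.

Key decimal bytes [224, 251] = e0 fb is 2 bytes ≤ B = 3; zero-pad to 3 bytes: K' = e0 fb 00.
K' ⊕ ipad = d6 cd 36.
Inner input = d6 cd 36 ∥ 6f 90 3a.
Inner hash: sum = 214+205+54+111+144+58 = 786 → 03 12.

0312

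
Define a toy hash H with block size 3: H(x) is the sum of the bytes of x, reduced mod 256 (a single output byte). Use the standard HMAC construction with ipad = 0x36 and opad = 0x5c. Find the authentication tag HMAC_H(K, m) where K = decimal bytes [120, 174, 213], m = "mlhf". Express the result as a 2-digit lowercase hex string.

0f

Key decimal bytes [120, 174, 213] = 78 ae d5 is exactly B = 3 bytes: K' = 78 ae d5.
K' ⊕ ipad = 4e 98 e3.  K' ⊕ opad = 24 f2 89.
Inner input = (K'⊕ipad) ∥ m = 4e 98 e3 ∥ 6d 6c 68 66.
Inner hash: sum = 78+152+227+109+108+104+102 = 880; mod 256 = 112 → 70.
Outer input = (K'⊕opad) ∥ inner = 24 f2 89 ∥ 70.
Outer hash (tag): sum = 36+242+137+112 = 527; mod 256 = 15 → 0f.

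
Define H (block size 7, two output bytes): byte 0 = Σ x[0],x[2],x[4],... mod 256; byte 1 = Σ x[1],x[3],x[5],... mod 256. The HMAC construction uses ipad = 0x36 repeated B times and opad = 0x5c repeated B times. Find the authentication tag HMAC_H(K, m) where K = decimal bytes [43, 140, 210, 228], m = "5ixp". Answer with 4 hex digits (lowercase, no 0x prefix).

2c2a

Key decimal bytes [43, 140, 210, 228] = 2b 8c d2 e4 is 4 bytes ≤ B = 7; zero-pad to 7 bytes: K' = 2b 8c d2 e4 00 00 00.
K' ⊕ ipad = 1d ba e4 d2 36 36 36.  K' ⊕ opad = 77 d0 8e b8 5c 5c 5c.
Inner input = (K'⊕ipad) ∥ m = 1d ba e4 d2 36 36 36 ∥ 35 69 78 70.
Inner hash: even-index sum = 582 mod 256 = 70; odd-index sum = 623 mod 256 = 111 → 46 6f.
Outer input = (K'⊕opad) ∥ inner = 77 d0 8e b8 5c 5c 5c ∥ 46 6f.
Outer hash (tag): even-index sum = 556 mod 256 = 44; odd-index sum = 554 mod 256 = 42 → 2c 2a.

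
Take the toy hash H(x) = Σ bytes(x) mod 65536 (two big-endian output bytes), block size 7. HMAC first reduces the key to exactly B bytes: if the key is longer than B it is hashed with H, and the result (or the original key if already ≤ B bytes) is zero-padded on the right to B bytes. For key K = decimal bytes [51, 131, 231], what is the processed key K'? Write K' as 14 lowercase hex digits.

Key decimal bytes [51, 131, 231] = 33 83 e7 is 3 bytes ≤ B = 7; zero-pad to 7 bytes: K' = 33 83 e7 00 00 00 00.

3383e700000000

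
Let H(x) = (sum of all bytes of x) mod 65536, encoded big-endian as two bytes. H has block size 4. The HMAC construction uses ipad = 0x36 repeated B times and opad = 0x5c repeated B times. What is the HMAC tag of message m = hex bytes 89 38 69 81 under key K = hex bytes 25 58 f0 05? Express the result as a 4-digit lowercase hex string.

Key hex bytes 25 58 f0 05 is exactly B = 4 bytes: K' = 25 58 f0 05.
K' ⊕ ipad = 13 6e c6 33.  K' ⊕ opad = 79 04 ac 59.
Inner input = (K'⊕ipad) ∥ m = 13 6e c6 33 ∥ 89 38 69 81.
Inner hash: sum = 19+110+198+51+137+56+105+129 = 805 → 03 25.
Outer input = (K'⊕opad) ∥ inner = 79 04 ac 59 ∥ 03 25.
Outer hash (tag): sum = 121+4+172+89+3+37 = 426 → 01 aa.

01aa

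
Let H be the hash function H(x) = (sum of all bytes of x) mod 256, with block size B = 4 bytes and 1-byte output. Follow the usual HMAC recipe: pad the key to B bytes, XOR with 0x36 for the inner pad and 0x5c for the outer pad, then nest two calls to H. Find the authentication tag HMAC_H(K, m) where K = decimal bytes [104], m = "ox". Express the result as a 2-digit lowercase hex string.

2f

Key decimal bytes [104] = 68 is 1 byte ≤ B = 4; zero-pad to 4 bytes: K' = 68 00 00 00.
K' ⊕ ipad = 5e 36 36 36.  K' ⊕ opad = 34 5c 5c 5c.
Inner input = (K'⊕ipad) ∥ m = 5e 36 36 36 ∥ 6f 78.
Inner hash: sum = 94+54+54+54+111+120 = 487; mod 256 = 231 → e7.
Outer input = (K'⊕opad) ∥ inner = 34 5c 5c 5c ∥ e7.
Outer hash (tag): sum = 52+92+92+92+231 = 559; mod 256 = 47 → 2f.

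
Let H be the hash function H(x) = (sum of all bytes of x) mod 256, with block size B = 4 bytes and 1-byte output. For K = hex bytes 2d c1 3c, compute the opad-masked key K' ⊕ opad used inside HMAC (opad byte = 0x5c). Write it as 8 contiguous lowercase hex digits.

Key hex bytes 2d c1 3c is 3 bytes ≤ B = 4; zero-pad to 4 bytes: K' = 2d c1 3c 00.
XOR each byte with 0x5c: 2d⊕5c=71, c1⊕5c=9d, 3c⊕5c=60, 00⊕5c=5c.

719d605c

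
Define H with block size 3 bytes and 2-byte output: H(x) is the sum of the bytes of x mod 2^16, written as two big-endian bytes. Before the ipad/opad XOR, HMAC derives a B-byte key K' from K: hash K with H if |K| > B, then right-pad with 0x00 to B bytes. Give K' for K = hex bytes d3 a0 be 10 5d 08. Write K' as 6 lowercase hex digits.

|K| = 6 > B = 3, so first hash the key.
H(K): sum = 211+160+190+16+93+8 = 678 → 02 a6.
Zero-pad H(K) = 02 a6 to 3 bytes: K' = 02 a6 00.

02a600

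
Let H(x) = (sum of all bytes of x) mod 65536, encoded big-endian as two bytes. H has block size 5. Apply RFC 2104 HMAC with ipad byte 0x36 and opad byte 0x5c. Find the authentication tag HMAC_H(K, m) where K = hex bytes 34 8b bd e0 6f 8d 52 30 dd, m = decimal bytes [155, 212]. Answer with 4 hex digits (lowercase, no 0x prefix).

031d

Key hex bytes 34 8b bd e0 6f 8d 52 30 dd is 9 bytes > B = 5, so hash it first: H(key) = 04 b7, then zero-pad to 5 bytes: K' = 04 b7 00 00 00.
K' ⊕ ipad = 32 81 36 36 36.  K' ⊕ opad = 58 eb 5c 5c 5c.
Inner input = (K'⊕ipad) ∥ m = 32 81 36 36 36 ∥ 9b d4.
Inner hash: sum = 50+129+54+54+54+155+212 = 708 → 02 c4.
Outer input = (K'⊕opad) ∥ inner = 58 eb 5c 5c 5c ∥ 02 c4.
Outer hash (tag): sum = 88+235+92+92+92+2+196 = 797 → 03 1d.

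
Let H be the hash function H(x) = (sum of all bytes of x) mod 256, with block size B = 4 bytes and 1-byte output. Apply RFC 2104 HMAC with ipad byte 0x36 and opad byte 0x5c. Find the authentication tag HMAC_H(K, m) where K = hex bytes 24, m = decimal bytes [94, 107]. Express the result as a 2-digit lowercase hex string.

Key hex bytes 24 is 1 byte ≤ B = 4; zero-pad to 4 bytes: K' = 24 00 00 00.
K' ⊕ ipad = 12 36 36 36.  K' ⊕ opad = 78 5c 5c 5c.
Inner input = (K'⊕ipad) ∥ m = 12 36 36 36 ∥ 5e 6b.
Inner hash: sum = 18+54+54+54+94+107 = 381; mod 256 = 125 → 7d.
Outer input = (K'⊕opad) ∥ inner = 78 5c 5c 5c ∥ 7d.
Outer hash (tag): sum = 120+92+92+92+125 = 521; mod 256 = 9 → 09.

09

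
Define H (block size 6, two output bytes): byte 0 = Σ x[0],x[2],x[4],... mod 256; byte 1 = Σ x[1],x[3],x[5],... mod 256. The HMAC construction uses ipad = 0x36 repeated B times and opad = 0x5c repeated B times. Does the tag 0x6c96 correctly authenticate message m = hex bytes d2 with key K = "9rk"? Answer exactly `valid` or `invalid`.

Key "9rk" = 39 72 6b is 3 bytes ≤ B = 6; zero-pad to 6 bytes: K' = 39 72 6b 00 00 00.
K' ⊕ ipad = 0f 44 5d 36 36 36; K' ⊕ opad = 65 2e 37 5c 5c 5c.
Inner hash: even-index sum = 372 mod 256 = 116; odd-index sum = 176 mod 256 = 176 → 74 b0.
Outer hash (recomputed tag): even-index sum = 364 mod 256 = 108; odd-index sum = 406 mod 256 = 150 → 6c 96.
Recomputed tag = 6c96; claimed = 6c96 → match.

valid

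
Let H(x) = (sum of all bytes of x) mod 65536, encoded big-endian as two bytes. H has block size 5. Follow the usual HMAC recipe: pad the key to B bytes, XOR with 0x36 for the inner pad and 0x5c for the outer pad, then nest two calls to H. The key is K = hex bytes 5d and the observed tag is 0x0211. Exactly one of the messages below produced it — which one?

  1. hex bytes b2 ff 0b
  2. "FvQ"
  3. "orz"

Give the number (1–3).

Key hex bytes 5d is 1 byte ≤ B = 5; zero-pad to 5 bytes: K' = 5d 00 00 00 00.
K' ⊕ ipad = 6b 36 36 36 36; K' ⊕ opad = 01 5c 5c 5c 5c.
m1: inner = H(6b 36 36 36 36 b2 ff 0b) = 02 ff; tag = H(01 5c 5c 5c 5c 02 ff) = 0272
m2: inner = H(6b 36 36 36 36 46 76 51) = 02 50; tag = H(01 5c 5c 5c 5c 02 50) = 01c3
m3: inner = H(6b 36 36 36 36 6f 72 7a) = 02 9e; tag = H(01 5c 5c 5c 5c 02 9e) = 0211 ← matches

3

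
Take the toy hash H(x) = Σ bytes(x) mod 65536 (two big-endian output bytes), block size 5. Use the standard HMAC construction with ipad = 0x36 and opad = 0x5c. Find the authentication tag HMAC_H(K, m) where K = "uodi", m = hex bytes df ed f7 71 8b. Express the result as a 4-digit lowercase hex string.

016c

Key "uodi" = 75 6f 64 69 is 4 bytes ≤ B = 5; zero-pad to 5 bytes: K' = 75 6f 64 69 00.
K' ⊕ ipad = 43 59 52 5f 36.  K' ⊕ opad = 29 33 38 35 5c.
Inner input = (K'⊕ipad) ∥ m = 43 59 52 5f 36 ∥ df ed f7 71 8b.
Inner hash: sum = 67+89+82+95+54+223+237+247+113+139 = 1346 → 05 42.
Outer input = (K'⊕opad) ∥ inner = 29 33 38 35 5c ∥ 05 42.
Outer hash (tag): sum = 41+51+56+53+92+5+66 = 364 → 01 6c.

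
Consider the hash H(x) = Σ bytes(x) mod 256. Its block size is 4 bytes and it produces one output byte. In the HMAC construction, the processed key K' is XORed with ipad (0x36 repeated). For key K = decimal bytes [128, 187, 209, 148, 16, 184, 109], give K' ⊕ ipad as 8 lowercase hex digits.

Key decimal bytes [128, 187, 209, 148, 16, 184, 109] = 80 bb d1 94 10 b8 6d is 7 bytes > B = 4, so hash it first: H(key) = d5, then zero-pad to 4 bytes: K' = d5 00 00 00.
XOR each byte with 0x36: d5⊕36=e3, 00⊕36=36, 00⊕36=36, 00⊕36=36.

e3363636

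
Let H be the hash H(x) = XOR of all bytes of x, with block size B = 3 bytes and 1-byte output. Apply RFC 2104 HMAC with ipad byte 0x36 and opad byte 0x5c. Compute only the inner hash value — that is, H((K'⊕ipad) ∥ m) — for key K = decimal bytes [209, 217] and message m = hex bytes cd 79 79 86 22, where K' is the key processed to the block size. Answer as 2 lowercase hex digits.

Key decimal bytes [209, 217] = d1 d9 is 2 bytes ≤ B = 3; zero-pad to 3 bytes: K' = d1 d9 00.
K' ⊕ ipad = e7 ef 36.
Inner input = e7 ef 36 ∥ cd 79 79 86 22.
Inner hash: XOR e7⊕ef⊕36⊕cd⊕79⊕79⊕86⊕22 = 57.

57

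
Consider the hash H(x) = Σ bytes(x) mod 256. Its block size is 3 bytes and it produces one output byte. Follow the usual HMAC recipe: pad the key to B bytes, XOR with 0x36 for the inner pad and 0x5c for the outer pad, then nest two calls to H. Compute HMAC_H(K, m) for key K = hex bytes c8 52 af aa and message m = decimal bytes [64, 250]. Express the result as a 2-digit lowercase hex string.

Key hex bytes c8 52 af aa is 4 bytes > B = 3, so hash it first: H(key) = 73, then zero-pad to 3 bytes: K' = 73 00 00.
K' ⊕ ipad = 45 36 36.  K' ⊕ opad = 2f 5c 5c.
Inner input = (K'⊕ipad) ∥ m = 45 36 36 ∥ 40 fa.
Inner hash: sum = 69+54+54+64+250 = 491; mod 256 = 235 → eb.
Outer input = (K'⊕opad) ∥ inner = 2f 5c 5c ∥ eb.
Outer hash (tag): sum = 47+92+92+235 = 466; mod 256 = 210 → d2.

d2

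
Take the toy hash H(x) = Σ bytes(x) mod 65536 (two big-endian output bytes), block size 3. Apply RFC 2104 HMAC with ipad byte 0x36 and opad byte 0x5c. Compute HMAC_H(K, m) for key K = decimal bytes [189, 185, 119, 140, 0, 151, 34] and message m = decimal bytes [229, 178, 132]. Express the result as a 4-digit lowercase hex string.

Key decimal bytes [189, 185, 119, 140, 0, 151, 34] = bd b9 77 8c 00 97 22 is 7 bytes > B = 3, so hash it first: H(key) = 03 32, then zero-pad to 3 bytes: K' = 03 32 00.
K' ⊕ ipad = 35 04 36.  K' ⊕ opad = 5f 6e 5c.
Inner input = (K'⊕ipad) ∥ m = 35 04 36 ∥ e5 b2 84.
Inner hash: sum = 53+4+54+229+178+132 = 650 → 02 8a.
Outer input = (K'⊕opad) ∥ inner = 5f 6e 5c ∥ 02 8a.
Outer hash (tag): sum = 95+110+92+2+138 = 437 → 01 b5.

01b5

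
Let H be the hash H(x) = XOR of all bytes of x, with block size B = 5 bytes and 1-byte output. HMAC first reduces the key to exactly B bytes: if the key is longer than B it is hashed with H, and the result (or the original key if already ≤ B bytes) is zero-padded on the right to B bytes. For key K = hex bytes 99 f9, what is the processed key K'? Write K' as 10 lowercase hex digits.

Key hex bytes 99 f9 is 2 bytes ≤ B = 5; zero-pad to 5 bytes: K' = 99 f9 00 00 00.

99f9000000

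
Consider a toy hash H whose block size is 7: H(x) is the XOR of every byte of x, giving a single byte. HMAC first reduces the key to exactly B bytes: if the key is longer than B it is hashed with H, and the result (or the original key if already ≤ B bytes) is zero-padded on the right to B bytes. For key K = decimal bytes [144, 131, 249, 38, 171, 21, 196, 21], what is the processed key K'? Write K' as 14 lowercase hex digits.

|K| = 8 > B = 7, so first hash the key.
H(K): XOR 90⊕83⊕f9⊕26⊕ab⊕15⊕c4⊕15 = a3.
Zero-pad H(K) = a3 to 7 bytes: K' = a3 00 00 00 00 00 00.

a3000000000000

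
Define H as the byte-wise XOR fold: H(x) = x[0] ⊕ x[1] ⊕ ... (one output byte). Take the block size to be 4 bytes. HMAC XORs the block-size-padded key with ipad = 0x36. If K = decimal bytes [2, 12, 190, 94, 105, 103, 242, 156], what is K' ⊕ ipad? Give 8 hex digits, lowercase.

Key decimal bytes [2, 12, 190, 94, 105, 103, 242, 156] = 02 0c be 5e 69 67 f2 9c is 8 bytes > B = 4, so hash it first: H(key) = 8e, then zero-pad to 4 bytes: K' = 8e 00 00 00.
XOR each byte with 0x36: 8e⊕36=b8, 00⊕36=36, 00⊕36=36, 00⊕36=36.

b8363636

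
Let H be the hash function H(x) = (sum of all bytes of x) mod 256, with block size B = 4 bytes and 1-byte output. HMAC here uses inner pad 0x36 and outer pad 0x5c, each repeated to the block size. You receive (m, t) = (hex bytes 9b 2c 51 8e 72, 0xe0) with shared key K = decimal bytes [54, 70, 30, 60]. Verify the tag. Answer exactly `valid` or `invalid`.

Key decimal bytes [54, 70, 30, 60] = 36 46 1e 3c is exactly B = 4 bytes: K' = 36 46 1e 3c.
K' ⊕ ipad = 00 70 28 0a; K' ⊕ opad = 6a 1a 42 60.
Inner hash: sum = 0+112+40+10+155+44+81+142+114 = 698; mod 256 = 186 → ba.
Outer hash (recomputed tag): sum = 106+26+66+96+186 = 480; mod 256 = 224 → e0.
Recomputed tag = e0; claimed = e0 → match.

valid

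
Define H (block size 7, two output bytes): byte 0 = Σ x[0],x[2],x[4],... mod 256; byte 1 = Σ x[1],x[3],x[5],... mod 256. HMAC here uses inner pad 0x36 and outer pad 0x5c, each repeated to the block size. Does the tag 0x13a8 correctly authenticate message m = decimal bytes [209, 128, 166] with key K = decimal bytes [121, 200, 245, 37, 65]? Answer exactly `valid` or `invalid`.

Key decimal bytes [121, 200, 245, 37, 65] = 79 c8 f5 25 41 is 5 bytes ≤ B = 7; zero-pad to 7 bytes: K' = 79 c8 f5 25 41 00 00.
K' ⊕ ipad = 4f fe c3 13 77 36 36; K' ⊕ opad = 25 94 a9 79 1d 5c 5c.
Inner hash: even-index sum = 575 mod 256 = 63; odd-index sum = 702 mod 256 = 190 → 3f be.
Outer hash (recomputed tag): even-index sum = 517 mod 256 = 5; odd-index sum = 424 mod 256 = 168 → 05 a8.
Recomputed tag = 05a8; claimed = 13a8 → mismatch.

invalid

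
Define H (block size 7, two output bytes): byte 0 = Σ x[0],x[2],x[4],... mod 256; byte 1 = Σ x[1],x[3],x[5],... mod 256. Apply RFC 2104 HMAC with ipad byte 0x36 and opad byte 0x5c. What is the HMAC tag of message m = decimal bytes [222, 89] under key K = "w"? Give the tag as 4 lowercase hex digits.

Key "w" = 77 is 1 byte ≤ B = 7; zero-pad to 7 bytes: K' = 77 00 00 00 00 00 00.
K' ⊕ ipad = 41 36 36 36 36 36 36.  K' ⊕ opad = 2b 5c 5c 5c 5c 5c 5c.
Inner input = (K'⊕ipad) ∥ m = 41 36 36 36 36 36 36 ∥ de 59.
Inner hash: even-index sum = 316 mod 256 = 60; odd-index sum = 384 mod 256 = 128 → 3c 80.
Outer input = (K'⊕opad) ∥ inner = 2b 5c 5c 5c 5c 5c 5c ∥ 3c 80.
Outer hash (tag): even-index sum = 447 mod 256 = 191; odd-index sum = 336 mod 256 = 80 → bf 50.

bf50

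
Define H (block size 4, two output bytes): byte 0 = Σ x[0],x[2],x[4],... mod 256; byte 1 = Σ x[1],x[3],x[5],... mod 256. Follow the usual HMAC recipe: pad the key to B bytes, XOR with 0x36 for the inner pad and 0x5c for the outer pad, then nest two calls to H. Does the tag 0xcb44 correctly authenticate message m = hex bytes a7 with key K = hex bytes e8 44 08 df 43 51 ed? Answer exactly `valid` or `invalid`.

invalid

Key hex bytes e8 44 08 df 43 51 ed is 7 bytes > B = 4, so hash it first: H(key) = 20 74, then zero-pad to 4 bytes: K' = 20 74 00 00.
K' ⊕ ipad = 16 42 36 36; K' ⊕ opad = 7c 28 5c 5c.
Inner hash: even-index sum = 243 mod 256 = 243; odd-index sum = 120 mod 256 = 120 → f3 78.
Outer hash (recomputed tag): even-index sum = 459 mod 256 = 203; odd-index sum = 252 mod 256 = 252 → cb fc.
Recomputed tag = cbfc; claimed = cb44 → mismatch.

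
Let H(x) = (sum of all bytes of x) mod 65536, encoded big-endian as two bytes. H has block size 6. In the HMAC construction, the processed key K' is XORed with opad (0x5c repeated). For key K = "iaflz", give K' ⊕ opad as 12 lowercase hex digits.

353d3a30265c

Key "iaflz" = 69 61 66 6c 7a is 5 bytes ≤ B = 6; zero-pad to 6 bytes: K' = 69 61 66 6c 7a 00.
XOR each byte with 0x5c: 69⊕5c=35, 61⊕5c=3d, 66⊕5c=3a, 6c⊕5c=30, 7a⊕5c=26, 00⊕5c=5c.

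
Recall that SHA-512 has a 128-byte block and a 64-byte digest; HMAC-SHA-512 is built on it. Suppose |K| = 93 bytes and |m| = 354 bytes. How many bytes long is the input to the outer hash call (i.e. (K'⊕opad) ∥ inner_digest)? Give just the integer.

Key is 93 ≤ 128 bytes, zero-padded: |K'| = 128.
Outer input = (K'⊕opad) ∥ H(inner) → 128 + 64 = 192 bytes.

192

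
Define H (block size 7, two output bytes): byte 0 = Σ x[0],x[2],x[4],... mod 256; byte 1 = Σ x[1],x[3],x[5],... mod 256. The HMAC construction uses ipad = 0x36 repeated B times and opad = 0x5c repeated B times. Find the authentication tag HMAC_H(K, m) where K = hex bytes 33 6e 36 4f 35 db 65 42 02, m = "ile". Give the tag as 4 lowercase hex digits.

937f

Key hex bytes 33 6e 36 4f 35 db 65 42 02 is 9 bytes > B = 7, so hash it first: H(key) = 05 da, then zero-pad to 7 bytes: K' = 05 da 00 00 00 00 00.
K' ⊕ ipad = 33 ec 36 36 36 36 36.  K' ⊕ opad = 59 86 5c 5c 5c 5c 5c.
Inner input = (K'⊕ipad) ∥ m = 33 ec 36 36 36 36 36 ∥ 69 6c 65.
Inner hash: even-index sum = 321 mod 256 = 65; odd-index sum = 550 mod 256 = 38 → 41 26.
Outer input = (K'⊕opad) ∥ inner = 59 86 5c 5c 5c 5c 5c ∥ 41 26.
Outer hash (tag): even-index sum = 403 mod 256 = 147; odd-index sum = 383 mod 256 = 127 → 93 7f.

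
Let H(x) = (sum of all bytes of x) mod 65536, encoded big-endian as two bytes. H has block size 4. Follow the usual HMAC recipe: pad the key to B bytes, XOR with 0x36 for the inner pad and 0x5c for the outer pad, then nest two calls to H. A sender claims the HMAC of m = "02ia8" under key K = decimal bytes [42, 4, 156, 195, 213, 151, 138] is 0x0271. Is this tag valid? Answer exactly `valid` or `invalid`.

invalid

Key decimal bytes [42, 4, 156, 195, 213, 151, 138] = 2a 04 9c c3 d5 97 8a is 7 bytes > B = 4, so hash it first: H(key) = 03 83, then zero-pad to 4 bytes: K' = 03 83 00 00.
K' ⊕ ipad = 35 b5 36 36; K' ⊕ opad = 5f df 5c 5c.
Inner hash: sum = 53+181+54+54+48+50+105+97+56 = 698 → 02 ba.
Outer hash (recomputed tag): sum = 95+223+92+92+2+186 = 690 → 02 b2.
Recomputed tag = 02b2; claimed = 0271 → mismatch.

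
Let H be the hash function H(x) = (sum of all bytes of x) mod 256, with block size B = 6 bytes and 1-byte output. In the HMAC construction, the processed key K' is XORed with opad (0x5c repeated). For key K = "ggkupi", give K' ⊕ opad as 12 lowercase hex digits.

3b3b37292c35

Key "ggkupi" = 67 67 6b 75 70 69 is exactly B = 6 bytes: K' = 67 67 6b 75 70 69.
XOR each byte with 0x5c: 67⊕5c=3b, 67⊕5c=3b, 6b⊕5c=37, 75⊕5c=29, 70⊕5c=2c, 69⊕5c=35.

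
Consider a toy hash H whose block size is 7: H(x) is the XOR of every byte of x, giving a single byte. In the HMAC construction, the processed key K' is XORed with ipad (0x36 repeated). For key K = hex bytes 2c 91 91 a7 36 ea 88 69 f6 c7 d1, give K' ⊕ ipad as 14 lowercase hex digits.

60363636363636

Key hex bytes 2c 91 91 a7 36 ea 88 69 f6 c7 d1 is 11 bytes > B = 7, so hash it first: H(key) = 56, then zero-pad to 7 bytes: K' = 56 00 00 00 00 00 00.
XOR each byte with 0x36: 56⊕36=60, 00⊕36=36, 00⊕36=36, 00⊕36=36, 00⊕36=36, 00⊕36=36, 00⊕36=36.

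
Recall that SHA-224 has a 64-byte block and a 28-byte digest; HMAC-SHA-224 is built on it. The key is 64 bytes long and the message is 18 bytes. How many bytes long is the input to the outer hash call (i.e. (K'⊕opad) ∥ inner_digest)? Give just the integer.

92

Key is 64 ≤ 64 bytes, zero-padded: |K'| = 64.
Outer input = (K'⊕opad) ∥ H(inner) → 64 + 28 = 92 bytes.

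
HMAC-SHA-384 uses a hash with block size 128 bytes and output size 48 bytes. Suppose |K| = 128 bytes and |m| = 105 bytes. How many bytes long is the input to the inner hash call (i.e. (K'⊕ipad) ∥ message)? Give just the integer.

233

Key is 128 ≤ 128 bytes, zero-padded: |K'| = 128.
Inner input = (K'⊕ipad) ∥ m → 128 + 105 = 233 bytes.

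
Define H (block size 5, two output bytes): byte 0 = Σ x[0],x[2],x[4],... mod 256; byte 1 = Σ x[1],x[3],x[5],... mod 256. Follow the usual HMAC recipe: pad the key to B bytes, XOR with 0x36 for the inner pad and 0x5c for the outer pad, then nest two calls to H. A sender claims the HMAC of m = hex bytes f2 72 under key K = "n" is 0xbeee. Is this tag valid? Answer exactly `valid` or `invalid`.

invalid

Key "n" = 6e is 1 byte ≤ B = 5; zero-pad to 5 bytes: K' = 6e 00 00 00 00.
K' ⊕ ipad = 58 36 36 36 36; K' ⊕ opad = 32 5c 5c 5c 5c.
Inner hash: even-index sum = 310 mod 256 = 54; odd-index sum = 350 mod 256 = 94 → 36 5e.
Outer hash (recomputed tag): even-index sum = 328 mod 256 = 72; odd-index sum = 238 mod 256 = 238 → 48 ee.
Recomputed tag = 48ee; claimed = beee → mismatch.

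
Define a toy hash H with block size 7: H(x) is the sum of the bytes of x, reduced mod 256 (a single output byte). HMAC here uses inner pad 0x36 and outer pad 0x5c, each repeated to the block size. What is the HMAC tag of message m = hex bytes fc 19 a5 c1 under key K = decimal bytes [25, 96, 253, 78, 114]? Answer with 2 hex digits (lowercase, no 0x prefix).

0d

Key decimal bytes [25, 96, 253, 78, 114] = 19 60 fd 4e 72 is 5 bytes ≤ B = 7; zero-pad to 7 bytes: K' = 19 60 fd 4e 72 00 00.
K' ⊕ ipad = 2f 56 cb 78 44 36 36.  K' ⊕ opad = 45 3c a1 12 2e 5c 5c.
Inner input = (K'⊕ipad) ∥ m = 2f 56 cb 78 44 36 36 ∥ fc 19 a5 c1.
Inner hash: sum = 47+86+203+120+68+54+54+252+25+165+193 = 1267; mod 256 = 243 → f3.
Outer input = (K'⊕opad) ∥ inner = 45 3c a1 12 2e 5c 5c ∥ f3.
Outer hash (tag): sum = 69+60+161+18+46+92+92+243 = 781; mod 256 = 13 → 0d.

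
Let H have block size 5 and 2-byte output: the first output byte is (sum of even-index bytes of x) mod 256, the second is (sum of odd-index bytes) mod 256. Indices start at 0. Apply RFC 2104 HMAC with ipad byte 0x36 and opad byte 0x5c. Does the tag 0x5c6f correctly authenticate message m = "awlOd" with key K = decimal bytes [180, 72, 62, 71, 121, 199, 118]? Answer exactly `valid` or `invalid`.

Key decimal bytes [180, 72, 62, 71, 121, 199, 118] = b4 48 3e 47 79 c7 76 is 7 bytes > B = 5, so hash it first: H(key) = e1 56, then zero-pad to 5 bytes: K' = e1 56 00 00 00.
K' ⊕ ipad = d7 60 36 36 36; K' ⊕ opad = bd 0a 5c 5c 5c.
Inner hash: even-index sum = 521 mod 256 = 9; odd-index sum = 455 mod 256 = 199 → 09 c7.
Outer hash (recomputed tag): even-index sum = 572 mod 256 = 60; odd-index sum = 111 mod 256 = 111 → 3c 6f.
Recomputed tag = 3c6f; claimed = 5c6f → mismatch.

invalid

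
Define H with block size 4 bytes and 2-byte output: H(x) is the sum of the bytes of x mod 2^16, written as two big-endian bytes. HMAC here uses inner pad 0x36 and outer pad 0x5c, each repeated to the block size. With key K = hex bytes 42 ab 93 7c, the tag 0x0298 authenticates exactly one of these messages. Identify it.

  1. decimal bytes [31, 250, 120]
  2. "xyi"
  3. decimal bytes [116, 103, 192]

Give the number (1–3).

Key hex bytes 42 ab 93 7c is exactly B = 4 bytes: K' = 42 ab 93 7c.
K' ⊕ ipad = 74 9d a5 4a; K' ⊕ opad = 1e f7 cf 20.
m1: inner = H(74 9d a5 4a 1f fa 78) = 03 91; tag = H(1e f7 cf 20 03 91) = 0298 ← matches
m2: inner = H(74 9d a5 4a 78 79 69) = 03 5a; tag = H(1e f7 cf 20 03 5a) = 0261
m3: inner = H(74 9d a5 4a 74 67 c0) = 03 9b; tag = H(1e f7 cf 20 03 9b) = 02a2

1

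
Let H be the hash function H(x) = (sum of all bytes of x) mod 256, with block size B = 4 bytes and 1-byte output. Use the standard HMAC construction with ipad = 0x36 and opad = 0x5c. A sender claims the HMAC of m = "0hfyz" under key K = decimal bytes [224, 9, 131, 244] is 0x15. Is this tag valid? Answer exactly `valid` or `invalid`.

valid

Key decimal bytes [224, 9, 131, 244] = e0 09 83 f4 is exactly B = 4 bytes: K' = e0 09 83 f4.
K' ⊕ ipad = d6 3f b5 c2; K' ⊕ opad = bc 55 df a8.
Inner hash: sum = 214+63+181+194+48+104+102+121+122 = 1149; mod 256 = 125 → 7d.
Outer hash (recomputed tag): sum = 188+85+223+168+125 = 789; mod 256 = 21 → 15.
Recomputed tag = 15; claimed = 15 → match.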